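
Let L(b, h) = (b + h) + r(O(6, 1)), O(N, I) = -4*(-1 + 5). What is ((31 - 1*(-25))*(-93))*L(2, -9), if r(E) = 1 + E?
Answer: 114576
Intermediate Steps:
O(N, I) = -16 (O(N, I) = -4*4 = -16)
L(b, h) = -15 + b + h (L(b, h) = (b + h) + (1 - 16) = (b + h) - 15 = -15 + b + h)
((31 - 1*(-25))*(-93))*L(2, -9) = ((31 - 1*(-25))*(-93))*(-15 + 2 - 9) = ((31 + 25)*(-93))*(-22) = (56*(-93))*(-22) = -5208*(-22) = 114576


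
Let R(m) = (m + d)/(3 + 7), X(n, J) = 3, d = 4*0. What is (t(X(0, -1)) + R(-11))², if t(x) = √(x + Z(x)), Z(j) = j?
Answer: 721/100 - 11*√6/5 ≈ 1.8211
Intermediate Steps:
d = 0
R(m) = m/10 (R(m) = (m + 0)/(3 + 7) = m/10)
t(x) = √2*√x (t(x) = √(x + x) = √(2*x) = √2*√x)
(t(X(0, -1)) + R(-11))² = (√2*√3 + (⅒)*(-11))² = (√6 - 11/10)² = (-11/10 + √6)²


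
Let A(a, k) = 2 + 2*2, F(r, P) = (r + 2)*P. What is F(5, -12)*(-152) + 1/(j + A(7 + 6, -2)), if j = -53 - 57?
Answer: 1327871/104 ≈ 12768.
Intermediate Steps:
F(r, P) = P*(2 + r) (F(r, P) = (2 + r)*P = P*(2 + r))
A(a, k) = 6 (A(a, k) = 2 + 4 = 6)
j = -110
F(5, -12)*(-152) + 1/(j + A(7 + 6, -2)) = -12*(2 + 5)*(-152) + 1/(-110 + 6) = -12*7*(-152) + 1/(-104) = -84*(-152) - 1/104 = 12768 - 1/104 = 1327871/104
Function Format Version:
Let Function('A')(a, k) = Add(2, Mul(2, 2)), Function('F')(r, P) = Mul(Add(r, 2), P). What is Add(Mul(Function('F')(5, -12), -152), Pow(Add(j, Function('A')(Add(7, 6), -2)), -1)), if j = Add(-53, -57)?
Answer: Rational(1327871, 104) ≈ 12768.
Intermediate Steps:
Function('F')(r, P) = Mul(P, Add(2, r)) (Function('F')(r, P) = Mul(Add(2, r), P) = Mul(P, Add(2, r)))
Function('A')(a, k) = 6 (Function('A')(a, k) = Add(2, 4) = 6)
j = -110
Add(Mul(Function('F')(5, -12), -152), Pow(Add(j, Function('A')(Add(7, 6), -2)), -1)) = Add(Mul(Mul(-12, Add(2, 5)), -152), Pow(Add(-110, 6), -1)) = Add(Mul(Mul(-12, 7), -152), Pow(-104, -1)) = Add(Mul(-84, -152), Rational(-1, 104)) = Add(12768, Rational(-1, 104)) = Rational(1327871, 104)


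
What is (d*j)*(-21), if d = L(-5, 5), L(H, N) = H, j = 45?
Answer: 4725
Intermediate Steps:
d = -5
(d*j)*(-21) = -5*45*(-21) = -225*(-21) = 4725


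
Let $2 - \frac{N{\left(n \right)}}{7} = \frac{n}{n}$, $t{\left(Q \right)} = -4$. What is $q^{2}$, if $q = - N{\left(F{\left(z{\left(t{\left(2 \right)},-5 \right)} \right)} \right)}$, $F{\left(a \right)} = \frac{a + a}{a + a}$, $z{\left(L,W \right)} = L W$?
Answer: $49$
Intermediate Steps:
$F{\left(a \right)} = 1$ ($F{\left(a \right)} = \frac{2 a}{2 a} = 2 a \frac{1}{2 a} = 1$)
$N{\left(n \right)} = 7$ ($N{\left(n \right)} = 14 - 7 \frac{n}{n} = 14 - 7 = 7$)
$q = -7$ ($q = \left(-1\right) 7 = -7$)
$q^{2} = \left(-7\right)^{2} = 49$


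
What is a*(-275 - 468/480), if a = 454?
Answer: -2505853/20 ≈ -1.2529e+5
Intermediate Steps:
a*(-275 - 468/480) = 454*(-275 - 468/480) = 454*(-275 - 468*1/480) = 454*(-275 - 39/40) = 454*(-11039/40) = -2505853/20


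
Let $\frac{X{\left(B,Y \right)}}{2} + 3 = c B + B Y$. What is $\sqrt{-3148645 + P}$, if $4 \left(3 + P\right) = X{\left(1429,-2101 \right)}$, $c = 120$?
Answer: $i \sqrt{4564074} \approx 2136.4 i$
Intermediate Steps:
$X{\left(B,Y \right)} = -6 + 240 B + 2 B Y$ ($X{\left(B,Y \right)} = -6 + 2 \left(120 B + B Y\right) = -6 + \left(240 B + 2 B Y\right) = -6 + 240 B + 2 B Y$)
$P = -1415429$ ($P = -3 + \frac{-6 + 240 \cdot 1429 + 2 \cdot 1429 \left(-2101\right)}{4} = -3 + \frac{-6 + 342960 - 6004658}{4} = -3 + \frac{1}{4} \left(-5661704\right) = -3 - 1415426 = -1415429$)
$\sqrt{-3148645 + P} = \sqrt{-3148645 - 1415429} = \sqrt{-4564074} = i \sqrt{4564074}$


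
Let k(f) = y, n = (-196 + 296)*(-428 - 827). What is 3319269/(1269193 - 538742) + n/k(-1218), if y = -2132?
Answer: 24687070502/389330383 ≈ 63.409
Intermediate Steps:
n = -125500 (n = 100*(-1255) = -125500)
k(f) = -2132
3319269/(1269193 - 538742) + n/k(-1218) = 3319269/(1269193 - 538742) - 125500/(-2132) = 3319269/730451 - 125500*(-1/2132) = 3319269*(1/730451) + 31375/533 = 3319269/730451 + 31375/533 = 24687070502/389330383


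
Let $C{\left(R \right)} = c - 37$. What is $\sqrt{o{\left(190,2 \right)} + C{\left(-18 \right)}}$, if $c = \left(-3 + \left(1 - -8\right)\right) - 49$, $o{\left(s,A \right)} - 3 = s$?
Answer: $\sqrt{113} \approx 10.63$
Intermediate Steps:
$o{\left(s,A \right)} = 3 + s$
$c = -43$ ($c = \left(-3 + \left(1 + 8\right)\right) - 49 = \left(-3 + 9\right) - 49 = 6 - 49 = -43$)
$C{\left(R \right)} = -80$ ($C{\left(R \right)} = -43 - 37 = -80$)
$\sqrt{o{\left(190,2 \right)} + C{\left(-18 \right)}} = \sqrt{\left(3 + 190\right) - 80} = \sqrt{193 - 80} = \sqrt{113}$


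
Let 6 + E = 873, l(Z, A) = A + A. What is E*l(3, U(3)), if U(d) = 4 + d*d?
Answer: 22542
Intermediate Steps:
U(d) = 4 + d**2
l(Z, A) = 2*A
E = 867 (E = -6 + 873 = 867)
E*l(3, U(3)) = 867*(2*(4 + 3**2)) = 867*(2*(4 + 9)) = 867*(2*13) = 867*26 = 22542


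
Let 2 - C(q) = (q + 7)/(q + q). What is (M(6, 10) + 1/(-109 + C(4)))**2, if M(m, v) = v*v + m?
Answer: 8444507236/751689 ≈ 11234.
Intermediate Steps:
C(q) = 2 - (7 + q)/(2*q) (C(q) = 2 - (q + 7)/(q + q) = 2 - (7 + q)/(2*q))
M(m, v) = m + v**2 (M(m, v) = v**2 + m = m + v**2)
(M(6, 10) + 1/(-109 + C(4)))**2 = ((6 + 10**2) + 1/(-109 + (1/2)*(-7 + 3*4)/4))**2 = ((6 + 100) + 1/(-109 + (1/2)*(1/4)*(-7 + 12)))**2 = (106 + 1/(-109 + (1/2)*(1/4)*5))**2 = (106 + 1/(-109 + 5/8))**2 = (106 + 1/(-867/8))**2 = (106 - 8/867)**2 = (91894/867)**2 = 8444507236/751689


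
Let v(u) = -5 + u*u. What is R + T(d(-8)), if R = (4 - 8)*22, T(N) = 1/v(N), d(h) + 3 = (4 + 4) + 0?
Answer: -1759/20 ≈ -87.950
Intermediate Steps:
v(u) = -5 + u²
d(h) = 5 (d(h) = -3 + ((4 + 4) + 0) = -3 + (8 + 0) = -3 + 8 = 5)
T(N) = 1/(-5 + N²)
R = -88 (R = -4*22 = -88)
R + T(d(-8)) = -88 + 1/(-5 + 5²) = -88 + 1/(-5 + 25) = -88 + 1/20 = -1759/20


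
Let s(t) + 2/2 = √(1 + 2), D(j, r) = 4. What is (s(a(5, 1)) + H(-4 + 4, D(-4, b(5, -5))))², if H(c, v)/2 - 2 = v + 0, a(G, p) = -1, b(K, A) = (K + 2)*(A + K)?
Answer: (11 + √3)² ≈ 162.10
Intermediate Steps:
b(K, A) = (2 + K)*(A + K)
s(t) = -1 + √3 (s(t) = -1 + √(1 + 2) = -1 + √3)
H(c, v) = 4 + 2*v (H(c, v) = 4 + 2*(v + 0) = 4 + 2*v)
(s(a(5, 1)) + H(-4 + 4, D(-4, b(5, -5))))² = ((-1 + √3) + (4 + 2*4))² = ((-1 + √3) + (4 + 8))² = ((-1 + √3) + 12)² = (11 + √3)²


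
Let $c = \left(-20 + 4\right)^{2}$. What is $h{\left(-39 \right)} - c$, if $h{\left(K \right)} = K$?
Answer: $-295$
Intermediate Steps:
$c = 256$ ($c = \left(-16\right)^{2} = 256$)
$h{\left(-39 \right)} - c = -39 - 256 = -295$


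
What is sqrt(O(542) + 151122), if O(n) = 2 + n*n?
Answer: 6*sqrt(12358) ≈ 667.00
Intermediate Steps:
O(n) = 2 + n**2
sqrt(O(542) + 151122) = sqrt((2 + 542**2) + 151122) = sqrt((2 + 293764) + 151122) = sqrt(293766 + 151122) = sqrt(444888) = 6*sqrt(12358)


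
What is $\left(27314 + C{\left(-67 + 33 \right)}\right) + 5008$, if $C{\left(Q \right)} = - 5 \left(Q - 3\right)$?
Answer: $32507$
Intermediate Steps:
$C{\left(Q \right)} = 15 - 5 Q$ ($C{\left(Q \right)} = - 5 \left(-3 + Q\right) = 15 - 5 Q$)
$\left(27314 + C{\left(-67 + 33 \right)}\right) + 5008 = \left(27314 - \left(-15 + 5 \left(-67 + 33\right)\right)\right) + 5008 = \left(27314 + \left(15 - -170\right)\right) + 5008 = \left(27314 + \left(15 + 170\right)\right) + 5008 = \left(27314 + 185\right) + 5008 = 27499 + 5008 = 32507$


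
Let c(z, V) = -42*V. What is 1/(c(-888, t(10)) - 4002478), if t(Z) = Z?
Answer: -1/4002898 ≈ -2.4982e-7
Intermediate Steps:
1/(c(-888, t(10)) - 4002478) = 1/(-42*10 - 4002478) = 1/(-420 - 4002478) = 1/(-4002898) = -1/4002898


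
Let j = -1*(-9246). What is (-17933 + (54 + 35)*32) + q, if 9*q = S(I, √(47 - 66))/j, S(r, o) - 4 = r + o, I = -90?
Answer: -627641638/41607 + I*√19/83214 ≈ -15085.0 + 5.2382e-5*I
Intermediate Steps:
S(r, o) = 4 + o + r (S(r, o) = 4 + (r + o) = 4 + (o + r) = 4 + o + r)
j = 9246
q = -43/41607 + I*√19/83214 (q = ((4 + √(47 - 66) - 90)/9246)/9 = ((4 + √(-19) - 90)*(1/9246))/9 = ((4 + I*√19 - 90)*(1/9246))/9 = ((-86 + I*√19)*(1/9246))/9 = (-43/4623 + I*√19/9246)/9 = -43/41607 + I*√19/83214 ≈ -0.0010335 + 5.2382e-5*I)
(-17933 + (54 + 35)*32) + q = (-17933 + (54 + 35)*32) + (-43/41607 + I*√19/83214) = (-17933 + 89*32) + (-43/41607 + I*√19/83214) = (-17933 + 2848) + (-43/41607 + I*√19/83214) = -15085 + (-43/41607 + I*√19/83214) = -627641638/41607 + I*√19/83214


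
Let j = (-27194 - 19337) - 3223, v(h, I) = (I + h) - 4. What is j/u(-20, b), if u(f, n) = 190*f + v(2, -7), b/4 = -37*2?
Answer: 49754/3809 ≈ 13.062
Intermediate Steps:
v(h, I) = -4 + I + h
b = -296 (b = 4*(-37*2) = 4*(-74) = -296)
u(f, n) = -9 + 190*f (u(f, n) = 190*f + (-4 - 7 + 2) = 190*f - 9 = -9 + 190*f)
j = -49754 (j = -46531 - 3223 = -49754)
j/u(-20, b) = -49754/(-9 + 190*(-20)) = -49754/(-9 - 3800) = -49754/(-3809) = -49754*(-1/3809) = 49754/3809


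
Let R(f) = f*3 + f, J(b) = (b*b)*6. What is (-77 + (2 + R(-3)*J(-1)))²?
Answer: 21609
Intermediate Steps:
J(b) = 6*b² (J(b) = b²*6 = 6*b²)
R(f) = 4*f (R(f) = 3*f + f = 4*f)
(-77 + (2 + R(-3)*J(-1)))² = (-77 + (2 + (4*(-3))*(6*(-1)²)))² = (-77 + (2 - 72))² = (-77 - 70)² = (-147)² = 21609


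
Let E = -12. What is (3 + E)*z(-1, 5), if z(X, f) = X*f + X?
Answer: 54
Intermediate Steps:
z(X, f) = X + X*f
(3 + E)*z(-1, 5) = (3 - 12)*(-(1 + 5)) = -(-9)*6 = -9*(-6) = 54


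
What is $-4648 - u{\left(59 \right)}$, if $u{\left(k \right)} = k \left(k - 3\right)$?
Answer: $-7952$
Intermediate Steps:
$u{\left(k \right)} = k \left(-3 + k\right)$
$-4648 - u{\left(59 \right)} = -4648 - 59 \left(-3 + 59\right) = -4648 - 59 \cdot 56 = -4648 - 3304 = -7952$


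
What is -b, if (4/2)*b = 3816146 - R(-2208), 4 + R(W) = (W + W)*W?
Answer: 2967189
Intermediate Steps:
R(W) = -4 + 2*W² (R(W) = -4 + (W + W)*W = -4 + (2*W)*W = -4 + 2*W²)
b = -2967189 (b = (3816146 - (-4 + 2*(-2208)²))/2 = (3816146 - (-4 + 2*4875264))/2 = (3816146 - (-4 + 9750528))/2 = (3816146 - 1*9750524)/2 = (3816146 - 9750524)/2 = (½)*(-5934378) = -2967189)
-b = -1*(-2967189) = 2967189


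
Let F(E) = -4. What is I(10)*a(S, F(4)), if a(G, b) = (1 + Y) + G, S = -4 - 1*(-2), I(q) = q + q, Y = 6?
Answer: 100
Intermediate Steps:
I(q) = 2*q
S = -2 (S = -4 + 2 = -2)
a(G, b) = 7 + G (a(G, b) = (1 + 6) + G = 7 + G)
I(10)*a(S, F(4)) = (2*10)*(7 - 2) = 20*5 = 100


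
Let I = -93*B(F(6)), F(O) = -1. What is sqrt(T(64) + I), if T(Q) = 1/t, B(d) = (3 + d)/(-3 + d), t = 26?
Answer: 11*sqrt(65)/13 ≈ 6.8219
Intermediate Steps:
B(d) = (3 + d)/(-3 + d)
I = 93/2 (I = -93*(3 - 1)/(-3 - 1) = -93*2/(-4) = -(-93)*2/4 = -93*(-1/2) = 93/2 ≈ 46.500)
T(Q) = 1/26
sqrt(T(64) + I) = sqrt(1/26 + 93/2) = sqrt(605/13) = 11*sqrt(65)/13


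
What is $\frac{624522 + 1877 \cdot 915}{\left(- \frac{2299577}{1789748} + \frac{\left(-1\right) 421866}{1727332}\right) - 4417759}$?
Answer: $- \frac{1810049028951022068}{3414364511615015839} \approx -0.53013$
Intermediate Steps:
$\frac{624522 + 1877 \cdot 915}{\left(- \frac{2299577}{1789748} + \frac{\left(-1\right) 421866}{1727332}\right) - 4417759} = \frac{624522 + 1717455}{\left(\left(-2299577\right) \frac{1}{1789748} - \frac{210933}{863666}\right) - 4417759} = \frac{2341977}{\left(- \frac{2299577}{1789748} - \frac{210933}{863666}\right) - 4417759} = \frac{2341977}{- \frac{1181791692083}{772872248084} - 4417759} = \frac{2341977}{- \frac{3414364511615015839}{772872248084}} = 2341977 \left(- \frac{772872248084}{3414364511615015839}\right) = - \frac{1810049028951022068}{3414364511615015839}$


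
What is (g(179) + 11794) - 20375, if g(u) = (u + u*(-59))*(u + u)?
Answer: -3725337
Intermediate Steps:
g(u) = -116*u² (g(u) = (u - 59*u)*(2*u) = (-58*u)*(2*u) = -116*u²)
(g(179) + 11794) - 20375 = (-116*179² + 11794) - 20375 = (-116*32041 + 11794) - 20375 = (-3716756 + 11794) - 20375 = -3704962 - 20375 = -3725337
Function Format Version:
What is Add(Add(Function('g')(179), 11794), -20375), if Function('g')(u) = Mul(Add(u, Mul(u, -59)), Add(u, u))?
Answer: -3725337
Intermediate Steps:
Function('g')(u) = Mul(-116, Pow(u, 2)) (Function('g')(u) = Mul(Add(u, Mul(-59, u)), Mul(2, u)) = Mul(Mul(-58, u), Mul(2, u)) = Mul(-116, Pow(u, 2)))
Add(Add(Function('g')(179), 11794), -20375) = Add(Add(Mul(-116, Pow(179, 2)), 11794), -20375) = Add(Add(Mul(-116, 32041), 11794), -20375) = Add(Add(-3716756, 11794), -20375) = Add(-3704962, -20375) = -3725337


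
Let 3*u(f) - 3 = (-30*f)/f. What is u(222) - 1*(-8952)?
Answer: 8943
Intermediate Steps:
u(f) = -9 (u(f) = 1 + ((-30*f)/f)/3 = 1 + (⅓)*(-30) = 1 - 10 = -9)
u(222) - 1*(-8952) = -9 - 1*(-8952) = -9 + 8952 = 8943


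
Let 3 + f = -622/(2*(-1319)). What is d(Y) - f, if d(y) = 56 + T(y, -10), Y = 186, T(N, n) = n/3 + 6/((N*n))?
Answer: 67991443/1226670 ≈ 55.428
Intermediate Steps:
T(N, n) = n/3 + 6/(N*n) (T(N, n) = n*(⅓) + 6*(1/(N*n)) = n/3 + 6/(N*n))
d(y) = 158/3 - 3/(5*y) (d(y) = 56 + ((⅓)*(-10) + 6/(y*(-10))) = 56 + (-10/3 + 6*(-⅒)/y) = 56 + (-10/3 - 3/(5*y)) = 158/3 - 3/(5*y))
f = -3646/1319 (f = -3 - 622/(2*(-1319)) = -3 - 622/(-2638) = -3 - 622*(-1/2638) = -3 + 311/1319 = -3646/1319 ≈ -2.7642)
d(Y) - f = (1/15)*(-9 + 790*186)/186 - 1*(-3646/1319) = (1/15)*(1/186)*(-9 + 146940) + 3646/1319 = (1/15)*(1/186)*146931 + 3646/1319 = 48977/930 + 3646/1319 = 67991443/1226670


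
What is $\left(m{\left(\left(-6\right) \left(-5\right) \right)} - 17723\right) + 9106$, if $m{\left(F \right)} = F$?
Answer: $-8587$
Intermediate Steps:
$\left(m{\left(\left(-6\right) \left(-5\right) \right)} - 17723\right) + 9106 = \left(\left(-6\right) \left(-5\right) - 17723\right) + 9106 = \left(30 - 17723\right) + 9106 = -17693 + 9106 = -8587$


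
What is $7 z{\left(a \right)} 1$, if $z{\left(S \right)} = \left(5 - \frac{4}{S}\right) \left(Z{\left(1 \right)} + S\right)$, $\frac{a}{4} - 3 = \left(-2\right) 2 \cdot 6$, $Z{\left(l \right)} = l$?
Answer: $- \frac{8798}{3} \approx -2932.7$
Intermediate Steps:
$a = -84$ ($a = 12 + 4 \left(-2\right) 2 \cdot 6 = 12 + 4 \left(\left(-4\right) 6\right) = 12 + 4 \left(-24\right) = 12 - 96 = -84$)
$z{\left(S \right)} = \left(1 + S\right) \left(5 - \frac{4}{S}\right)$ ($z{\left(S \right)} = \left(5 - \frac{4}{S}\right) \left(1 + S\right) = \left(1 + S\right) \left(5 - \frac{4}{S}\right)$)
$7 z{\left(a \right)} 1 = 7 \left(1 - \frac{4}{-84} + 5 \left(-84\right)\right) 1 = 7 \left(1 - - \frac{1}{21} - 420\right) 1 = 7 \left(1 + \frac{1}{21} - 420\right) 1 = 7 \left(\left(- \frac{8798}{21}\right) 1\right) = 7 \left(- \frac{8798}{21}\right) = - \frac{8798}{3}$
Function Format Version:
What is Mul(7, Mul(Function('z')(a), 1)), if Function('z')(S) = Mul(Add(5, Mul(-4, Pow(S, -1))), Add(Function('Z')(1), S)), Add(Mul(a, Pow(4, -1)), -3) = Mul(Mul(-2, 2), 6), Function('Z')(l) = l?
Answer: Rational(-8798, 3) ≈ -2932.7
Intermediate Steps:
a = -84 (a = Add(12, Mul(4, Mul(Mul(-2, 2), 6))) = Add(12, Mul(4, Mul(-4, 6))) = Add(12, Mul(4, -24)) = Add(12, -96) = -84)
Function('z')(S) = Mul(Add(1, S), Add(5, Mul(-4, Pow(S, -1)))) (Function('z')(S) = Mul(Add(5, Mul(-4, Pow(S, -1))), Add(1, S)) = Mul(Add(1, S), Add(5, Mul(-4, Pow(S, -1)))))
Mul(7, Mul(Function('z')(a), 1)) = Mul(7, Mul(Add(1, Mul(-4, Pow(-84, -1)), Mul(5, -84)), 1)) = Mul(7, Mul(Add(1, Mul(-4, Rational(-1, 84)), -420), 1)) = Mul(7, Mul(Add(1, Rational(1, 21), -420), 1)) = Mul(7, Mul(Rational(-8798, 21), 1)) = Mul(7, Rational(-8798, 21)) = Rational(-8798, 3)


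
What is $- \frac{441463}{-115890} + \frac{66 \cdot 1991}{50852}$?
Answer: $\frac{4709739727}{736654785} \approx 6.3934$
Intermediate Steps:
$- \frac{441463}{-115890} + \frac{66 \cdot 1991}{50852} = \left(-441463\right) \left(- \frac{1}{115890}\right) + 131406 \cdot \frac{1}{50852} = \frac{441463}{115890} + \frac{65703}{25426} = \frac{4709739727}{736654785}$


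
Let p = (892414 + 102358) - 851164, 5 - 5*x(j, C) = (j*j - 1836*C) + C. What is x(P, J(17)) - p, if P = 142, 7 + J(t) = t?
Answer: -719849/5 ≈ -1.4397e+5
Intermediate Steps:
J(t) = -7 + t
x(j, C) = 1 + 367*C - j²/5 (x(j, C) = 1 - ((j*j - 1836*C) + C)/5 = 1 - ((j² - 1836*C) + C)/5 = 1 - (j² - 1835*C)/5 = 1 + (367*C - j²/5) = 1 + 367*C - j²/5)
p = 143608 (p = 994772 - 851164 = 143608)
x(P, J(17)) - p = (1 + 367*(-7 + 17) - ⅕*142²) - 1*143608 = (1 + 367*10 - ⅕*20164) - 143608 = (1 + 3670 - 20164/5) - 143608 = -1809/5 - 143608 = -719849/5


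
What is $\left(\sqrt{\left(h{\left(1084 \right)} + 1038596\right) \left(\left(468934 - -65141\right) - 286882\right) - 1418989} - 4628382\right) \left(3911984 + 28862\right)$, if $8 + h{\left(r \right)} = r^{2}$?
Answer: $-18239740691172 + 3940846 \sqrt{547195882303} \approx -1.5325 \cdot 10^{13}$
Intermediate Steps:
$h{\left(r \right)} = -8 + r^{2}$
$\left(\sqrt{\left(h{\left(1084 \right)} + 1038596\right) \left(\left(468934 - -65141\right) - 286882\right) - 1418989} - 4628382\right) \left(3911984 + 28862\right) = \left(\sqrt{\left(\left(-8 + 1084^{2}\right) + 1038596\right) \left(\left(468934 - -65141\right) - 286882\right) - 1418989} - 4628382\right) \left(3911984 + 28862\right) = \left(\sqrt{\left(\left(-8 + 1175056\right) + 1038596\right) \left(\left(468934 + 65141\right) - 286882\right) - 1418989} - 4628382\right) 3940846 = \left(\sqrt{\left(1175048 + 1038596\right) \left(534075 - 286882\right) - 1418989} - 4628382\right) 3940846 = \left(\sqrt{2213644 \cdot 247193 - 1418989} - 4628382\right) 3940846 = \left(\sqrt{547197301292 - 1418989} - 4628382\right) 3940846 = \left(\sqrt{547195882303} - 4628382\right) 3940846 = \left(-4628382 + \sqrt{547195882303}\right) 3940846 = -18239740691172 + 3940846 \sqrt{547195882303}$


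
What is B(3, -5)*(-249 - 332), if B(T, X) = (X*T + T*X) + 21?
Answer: 5229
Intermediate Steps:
B(T, X) = 21 + 2*T*X (B(T, X) = (T*X + T*X) + 21 = 2*T*X + 21 = 21 + 2*T*X)
B(3, -5)*(-249 - 332) = (21 + 2*3*(-5))*(-249 - 332) = (21 - 30)*(-581) = -9*(-581) = 5229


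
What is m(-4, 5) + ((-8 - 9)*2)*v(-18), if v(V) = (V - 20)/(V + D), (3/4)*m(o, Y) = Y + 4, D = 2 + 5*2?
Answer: -610/3 ≈ -203.33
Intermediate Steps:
D = 12 (D = 2 + 10 = 12)
m(o, Y) = 16/3 + 4*Y/3 (m(o, Y) = 4*(Y + 4)/3 = 4*(4 + Y)/3 = 16/3 + 4*Y/3)
v(V) = (-20 + V)/(12 + V) (v(V) = (V - 20)/(V + 12) = (-20 + V)/(12 + V))
m(-4, 5) + ((-8 - 9)*2)*v(-18) = (16/3 + (4/3)*5) + ((-8 - 9)*2)*((-20 - 18)/(12 - 18)) = (16/3 + 20/3) + (-17*2)*(-38/(-6)) = 12 - (-17)*(-38)/3 = 12 - 34*19/3 = 12 - 646/3 = -610/3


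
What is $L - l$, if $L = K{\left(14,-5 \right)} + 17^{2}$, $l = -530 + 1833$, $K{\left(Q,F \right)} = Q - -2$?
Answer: $-998$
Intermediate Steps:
$K{\left(Q,F \right)} = 2 + Q$ ($K{\left(Q,F \right)} = Q + 2 = 2 + Q$)
$l = 1303$
$L = 305$ ($L = \left(2 + 14\right) + 17^{2} = 16 + 289 = 305$)
$L - l = 305 - 1303 = -998$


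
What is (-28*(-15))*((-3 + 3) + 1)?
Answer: 420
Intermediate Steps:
(-28*(-15))*((-3 + 3) + 1) = 420*(0 + 1) = 420*1 = 420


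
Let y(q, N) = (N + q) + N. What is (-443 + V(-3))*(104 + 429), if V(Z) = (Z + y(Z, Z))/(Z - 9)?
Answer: -235586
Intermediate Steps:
y(q, N) = q + 2*N
V(Z) = 4*Z/(-9 + Z) (V(Z) = (Z + (Z + 2*Z))/(Z - 9) = (Z + 3*Z)/(-9 + Z) = (4*Z)/(-9 + Z) = 4*Z/(-9 + Z))
(-443 + V(-3))*(104 + 429) = (-443 + 4*(-3)/(-9 - 3))*(104 + 429) = (-443 + 4*(-3)/(-12))*533 = (-443 + 4*(-3)*(-1/12))*533 = (-443 + 1)*533 = -442*533 = -235586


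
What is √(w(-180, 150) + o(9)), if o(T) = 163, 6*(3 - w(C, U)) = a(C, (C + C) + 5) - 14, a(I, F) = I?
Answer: √1785/3 ≈ 14.083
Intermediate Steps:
w(C, U) = 16/3 - C/6 (w(C, U) = 3 - (C - 14)/6 = 3 - (-14 + C)/6 = 3 + (7/3 - C/6) = 16/3 - C/6)
√(w(-180, 150) + o(9)) = √((16/3 - ⅙*(-180)) + 163) = √((16/3 + 30) + 163) = √(106/3 + 163) = √(595/3) = √1785/3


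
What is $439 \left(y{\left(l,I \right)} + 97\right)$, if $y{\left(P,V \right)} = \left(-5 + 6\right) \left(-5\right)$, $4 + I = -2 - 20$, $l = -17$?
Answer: $40388$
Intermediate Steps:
$I = -26$ ($I = -4 - 22 = -26$)
$y{\left(P,V \right)} = -5$ ($y{\left(P,V \right)} = 1 \left(-5\right) = -5$)
$439 \left(y{\left(l,I \right)} + 97\right) = 439 \left(-5 + 97\right) = 439 \cdot 92 = 40388$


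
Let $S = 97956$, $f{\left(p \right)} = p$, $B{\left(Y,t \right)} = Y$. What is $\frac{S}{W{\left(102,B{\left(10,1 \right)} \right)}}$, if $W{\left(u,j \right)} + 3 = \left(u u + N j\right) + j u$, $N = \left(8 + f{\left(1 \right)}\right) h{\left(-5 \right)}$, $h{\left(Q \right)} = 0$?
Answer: $\frac{3628}{423} \approx 8.5768$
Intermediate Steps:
$N = 0$ ($N = \left(8 + 1\right) 0 = 9 \cdot 0 = 0$)
$W{\left(u,j \right)} = -3 + u^{2} + j u$ ($W{\left(u,j \right)} = -3 + \left(\left(u u + 0 j\right) + j u\right) = -3 + \left(\left(u^{2} + 0\right) + j u\right) = -3 + \left(u^{2} + j u\right) = -3 + u^{2} + j u$)
$\frac{S}{W{\left(102,B{\left(10,1 \right)} \right)}} = \frac{97956}{-3 + 102^{2} + 10 \cdot 102} = \frac{97956}{-3 + 10404 + 1020} = \frac{97956}{11421} = 97956 \cdot \frac{1}{11421} = \frac{3628}{423}$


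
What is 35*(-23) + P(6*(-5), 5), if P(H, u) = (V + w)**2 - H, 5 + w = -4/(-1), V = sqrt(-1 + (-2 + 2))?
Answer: -775 + (1 - I)**2 ≈ -775.0 - 2.0*I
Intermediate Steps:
V = I (V = sqrt(-1 + 0) = sqrt(-1) = I ≈ 1.0*I)
w = -1 (w = -5 - 4/(-1) = -5 - 4*(-1) = -5 + 4 = -1)
P(H, u) = (-1 + I)**2 - H (P(H, u) = (I - 1)**2 - H = (-1 + I)**2 - H)
35*(-23) + P(6*(-5), 5) = 35*(-23) + ((1 - I)**2 - 6*(-5)) = -805 + ((1 - I)**2 - 1*(-30)) = -805 + ((1 - I)**2 + 30) = -805 + (30 + (1 - I)**2) = -775 + (1 - I)**2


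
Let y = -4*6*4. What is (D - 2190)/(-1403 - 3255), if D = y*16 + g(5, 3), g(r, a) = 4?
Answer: 1861/2329 ≈ 0.79906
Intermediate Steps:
y = -96 (y = -24*4 = -96)
D = -1532 (D = -96*16 + 4 = -1536 + 4 = -1532)
(D - 2190)/(-1403 - 3255) = (-1532 - 2190)/(-1403 - 3255) = -3722/(-4658) = -3722*(-1/4658) = 1861/2329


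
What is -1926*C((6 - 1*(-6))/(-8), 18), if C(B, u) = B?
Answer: 2889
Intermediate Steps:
-1926*C((6 - 1*(-6))/(-8), 18) = -1926*(6 - 1*(-6))/(-8) = -1926*(6 + 6)*(-1)/8 = -23112*(-1)/8 = -1926*(-3/2) = 2889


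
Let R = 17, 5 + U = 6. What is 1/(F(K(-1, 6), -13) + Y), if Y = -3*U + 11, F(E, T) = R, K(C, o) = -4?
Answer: 1/25 ≈ 0.040000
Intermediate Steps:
U = 1 (U = -5 + 6 = 1)
F(E, T) = 17
Y = 8 (Y = -3*1 + 11 = -3 + 11 = 8)
1/(F(K(-1, 6), -13) + Y) = 1/(17 + 8) = 1/25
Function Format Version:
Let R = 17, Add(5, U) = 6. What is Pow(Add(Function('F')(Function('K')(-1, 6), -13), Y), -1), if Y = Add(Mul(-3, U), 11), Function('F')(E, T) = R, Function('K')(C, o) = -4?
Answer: Rational(1, 25) ≈ 0.040000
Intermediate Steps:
U = 1 (U = Add(-5, 6) = 1)
Function('F')(E, T) = 17
Y = 8 (Y = Add(Mul(-3, 1), 11) = Add(-3, 11) = 8)
Pow(Add(Function('F')(Function('K')(-1, 6), -13), Y), -1) = Pow(Add(17, 8), -1) = Pow(25, -1) = Rational(1, 25)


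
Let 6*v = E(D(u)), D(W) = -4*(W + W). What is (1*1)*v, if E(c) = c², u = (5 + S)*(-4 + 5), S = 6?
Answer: 3872/3 ≈ 1290.7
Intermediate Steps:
u = 11 (u = (5 + 6)*(-4 + 5) = 11*1 = 11)
D(W) = -8*W
v = 3872/3 (v = (-8*11)²/6 = (⅙)*(-88)² = (⅙)*7744 = 3872/3 ≈ 1290.7)
(1*1)*v = (1*1)*(3872/3) = 1*(3872/3) = 3872/3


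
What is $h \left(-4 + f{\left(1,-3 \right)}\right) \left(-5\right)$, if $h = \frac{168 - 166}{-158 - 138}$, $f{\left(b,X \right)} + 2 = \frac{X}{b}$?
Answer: $- \frac{45}{148} \approx -0.30405$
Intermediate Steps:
$f{\left(b,X \right)} = -2 + \frac{X}{b}$
$h = - \frac{1}{148}$ ($h = \frac{2}{-296} = 2 \left(- \frac{1}{296}\right) = - \frac{1}{148} \approx -0.0067568$)
$h \left(-4 + f{\left(1,-3 \right)}\right) \left(-5\right) = - \frac{\left(-4 - \left(2 + \frac{3}{1}\right)\right) \left(-5\right)}{148} = - \frac{\left(-4 - 5\right) \left(-5\right)}{148} = - \frac{\left(-9\right) \left(-5\right)}{148} = \left(- \frac{1}{148}\right) 45 = - \frac{45}{148}$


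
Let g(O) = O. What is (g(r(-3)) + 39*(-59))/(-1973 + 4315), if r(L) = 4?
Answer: -2297/2342 ≈ -0.98079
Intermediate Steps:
(g(r(-3)) + 39*(-59))/(-1973 + 4315) = (4 + 39*(-59))/(-1973 + 4315) = (4 - 2301)/2342 = -2297*1/2342 = -2297/2342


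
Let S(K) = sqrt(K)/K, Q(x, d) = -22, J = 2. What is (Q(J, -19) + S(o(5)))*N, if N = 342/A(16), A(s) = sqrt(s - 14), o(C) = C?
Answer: 171*sqrt(2)*(-110 + sqrt(5))/5 ≈ -5212.1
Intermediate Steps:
A(s) = sqrt(-14 + s)
N = 171*sqrt(2) (N = 342/(sqrt(-14 + 16)) = 342/(sqrt(2)) = 342*(sqrt(2)/2) = 171*sqrt(2) ≈ 241.83)
S(K) = 1/sqrt(K)
(Q(J, -19) + S(o(5)))*N = (-22 + 1/sqrt(5))*(171*sqrt(2)) = (-22 + sqrt(5)/5)*(171*sqrt(2)) = 171*sqrt(2)*(-22 + sqrt(5)/5)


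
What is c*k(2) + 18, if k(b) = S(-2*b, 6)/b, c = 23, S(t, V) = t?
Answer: -28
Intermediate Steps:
k(b) = -2 (k(b) = (-2*b)/b = -2)
c*k(2) + 18 = 23*(-2) + 18 = -46 + 18 = -28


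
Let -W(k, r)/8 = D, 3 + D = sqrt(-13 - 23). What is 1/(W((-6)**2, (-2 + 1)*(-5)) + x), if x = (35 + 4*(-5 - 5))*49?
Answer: -221/51145 + 48*I/51145 ≈ -0.004321 + 0.00093851*I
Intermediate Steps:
D = -3 + 6*I (D = -3 + sqrt(-13 - 23) = -3 + sqrt(-36) = -3 + 6*I ≈ -3.0 + 6.0*I)
x = -245 (x = (35 + 4*(-10))*49 = (35 - 40)*49 = -5*49 = -245)
W(k, r) = 24 - 48*I (W(k, r) = -8*(-3 + 6*I) = 24 - 48*I)
1/(W((-6)**2, (-2 + 1)*(-5)) + x) = 1/((24 - 48*I) - 245) = 1/(-221 - 48*I) = (-221 + 48*I)/51145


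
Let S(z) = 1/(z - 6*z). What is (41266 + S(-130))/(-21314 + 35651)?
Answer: 8940967/3106350 ≈ 2.8783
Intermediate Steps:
S(z) = -1/(5*z) (S(z) = 1/(-5*z) = -1/(5*z))
(41266 + S(-130))/(-21314 + 35651) = (41266 - 1/5/(-130))/(-21314 + 35651) = (41266 - 1/5*(-1/130))/14337 = (41266 + 1/650)*(1/14337) = (26822901/650)*(1/14337) = 8940967/3106350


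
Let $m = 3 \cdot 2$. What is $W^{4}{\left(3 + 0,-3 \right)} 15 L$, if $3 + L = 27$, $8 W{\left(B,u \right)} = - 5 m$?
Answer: $\frac{2278125}{32} \approx 71191.0$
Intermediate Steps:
$m = 6$
$W{\left(B,u \right)} = - \frac{15}{4}$ ($W{\left(B,u \right)} = \frac{\left(-5\right) 6}{8} = \frac{1}{8} \left(-30\right) = - \frac{15}{4}$)
$L = 24$ ($L = -3 + 27 = 24$)
$W^{4}{\left(3 + 0,-3 \right)} 15 L = \left(- \frac{15}{4}\right)^{4} \cdot 15 \cdot 24 = \frac{50625}{256} \cdot 15 \cdot 24 = \frac{759375}{256} \cdot 24 = \frac{2278125}{32}$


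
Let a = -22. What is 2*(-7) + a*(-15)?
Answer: 316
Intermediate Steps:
2*(-7) + a*(-15) = 2*(-7) - 22*(-15) = -14 + 330 = 316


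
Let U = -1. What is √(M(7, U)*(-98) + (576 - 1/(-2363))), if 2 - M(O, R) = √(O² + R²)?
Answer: √(2121834583 + 2736046810*√2)/2363 ≈ 32.756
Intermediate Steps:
M(O, R) = 2 - √(O² + R²)
√(M(7, U)*(-98) + (576 - 1/(-2363))) = √((2 - √(7² + (-1)²))*(-98) + (576 - 1/(-2363))) = √((2 - √(49 + 1))*(-98) + (576 - 1*(-1/2363))) = √((2 - √50)*(-98) + (576 + 1/2363)) = √((2 - 5*√2)*(-98) + 1361089/2363) = √((-196 + 490*√2) + 1361089/2363) = √(897941/2363 + 490*√2)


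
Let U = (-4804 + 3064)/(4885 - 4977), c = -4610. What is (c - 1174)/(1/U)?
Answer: -2516040/23 ≈ -1.0939e+5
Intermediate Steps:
U = 435/23 (U = -1740/(-92) = -1740*(-1/92) = 435/23 ≈ 18.913)
(c - 1174)/(1/U) = (-4610 - 1174)/(1/(435/23)) = -5784/23/435 = -5784*435/23 = -2516040/23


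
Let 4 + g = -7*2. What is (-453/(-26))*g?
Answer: -4077/13 ≈ -313.62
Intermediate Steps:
g = -18 (g = -4 - 7*2 = -4 - 14 = -18)
(-453/(-26))*g = -453/(-26)*(-18) = -453*(-1/26)*(-18) = (453/26)*(-18) = -4077/13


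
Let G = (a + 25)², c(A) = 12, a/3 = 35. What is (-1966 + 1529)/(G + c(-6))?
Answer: -437/16912 ≈ -0.025840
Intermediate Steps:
a = 105 (a = 3*35 = 105)
G = 16900 (G = (105 + 25)² = 130² = 16900)
(-1966 + 1529)/(G + c(-6)) = (-1966 + 1529)/(16900 + 12) = -437/16912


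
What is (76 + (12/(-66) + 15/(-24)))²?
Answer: 43784689/7744 ≈ 5654.0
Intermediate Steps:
(76 + (12/(-66) + 15/(-24)))² = (76 + (12*(-1/66) + 15*(-1/24)))² = (76 + (-2/11 - 5/8))² = (76 - 71/88)² = (6617/88)² = 43784689/7744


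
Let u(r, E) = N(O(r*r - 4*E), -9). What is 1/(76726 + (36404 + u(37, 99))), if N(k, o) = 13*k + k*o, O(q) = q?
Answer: 1/117022 ≈ 8.5454e-6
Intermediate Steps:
u(r, E) = -16*E + 4*r² (u(r, E) = (r*r - 4*E)*(13 - 9) = (r² - 4*E)*4 = -16*E + 4*r²)
1/(76726 + (36404 + u(37, 99))) = 1/(76726 + (36404 + (-16*99 + 4*37²))) = 1/(76726 + (36404 + (-1584 + 4*1369))) = 1/(76726 + (36404 + (-1584 + 5476))) = 1/(76726 + (36404 + 3892)) = 1/(76726 + 40296) = 1/117022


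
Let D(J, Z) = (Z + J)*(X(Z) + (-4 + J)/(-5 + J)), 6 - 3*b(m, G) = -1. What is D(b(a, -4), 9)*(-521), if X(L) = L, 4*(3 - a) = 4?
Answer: -681989/12 ≈ -56832.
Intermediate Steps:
a = 2 (a = 3 - ¼*4 = 3 - 1 = 2)
b(m, G) = 7/3 (b(m, G) = 2 - ⅓*(-1) = 2 + ⅓ = 7/3)
D(J, Z) = (J + Z)*(Z + (-4 + J)/(-5 + J)) (D(J, Z) = (Z + J)*(Z + (-4 + J)/(-5 + J)) = (J + Z)*(Z + (-4 + J)/(-5 + J)))
D(b(a, -4), 9)*(-521) = (((7/3)² - 5*9² - 4*7/3 - 4*9 + (7/3)*9² + 9*(7/3)² - 4*7/3*9)/(-5 + 7/3))*(-521) = ((49/9 - 5*81 - 28/3 - 36 + (7/3)*81 + 9*(49/9) - 84)/(-8/3))*(-521) = -3*(49/9 - 405 - 28/3 - 36 + 189 + 49 - 84)/8*(-521) = -3/8*(-2618/9)*(-521) = (1309/12)*(-521) = -681989/12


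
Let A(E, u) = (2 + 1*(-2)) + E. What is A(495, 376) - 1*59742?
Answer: -59247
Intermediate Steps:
A(E, u) = E (A(E, u) = (2 - 2) + E = 0 + E = E)
A(495, 376) - 1*59742 = 495 - 1*59742 = 495 - 59742 = -59247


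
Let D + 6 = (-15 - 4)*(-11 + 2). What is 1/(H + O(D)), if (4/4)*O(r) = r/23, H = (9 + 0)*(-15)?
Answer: -23/2940 ≈ -0.0078231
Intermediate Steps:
D = 165 (D = -6 + (-15 - 4)*(-11 + 2) = -6 - 19*(-9) = -6 + 171 = 165)
H = -135 (H = 9*(-15) = -135)
O(r) = r/23
1/(H + O(D)) = 1/(-135 + (1/23)*165) = 1/(-135 + 165/23) = 1/(-2940/23) = -23/2940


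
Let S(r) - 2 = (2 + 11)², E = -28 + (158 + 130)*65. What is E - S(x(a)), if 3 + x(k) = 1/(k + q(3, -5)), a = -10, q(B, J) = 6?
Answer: 18521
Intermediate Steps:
x(k) = -3 + 1/(6 + k) (x(k) = -3 + 1/(k + 6) = -3 + 1/(6 + k))
E = 18692 (E = -28 + 288*65 = -28 + 18720 = 18692)
S(r) = 171 (S(r) = 2 + (2 + 11)² = 2 + 13² = 2 + 169 = 171)
E - S(x(a)) = 18692 - 1*171 = 18692 - 171 = 18521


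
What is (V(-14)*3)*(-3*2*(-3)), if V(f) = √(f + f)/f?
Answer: -54*I*√7/7 ≈ -20.41*I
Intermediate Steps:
V(f) = √2/√f (V(f) = √(2*f)/f = (√2*√f)/f = √2/√f)
(V(-14)*3)*(-3*2*(-3)) = ((√2/√(-14))*3)*(-3*2*(-3)) = ((√2*(-I*√14/14))*3)*(-6*(-3)) = (-I*√7/7*3)*18 = -3*I*√7/7*18 = -54*I*√7/7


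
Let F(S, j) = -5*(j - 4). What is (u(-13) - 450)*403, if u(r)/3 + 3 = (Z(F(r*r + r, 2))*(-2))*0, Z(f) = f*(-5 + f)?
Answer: -184977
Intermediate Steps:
F(S, j) = 20 - 5*j (F(S, j) = -5*(-4 + j) = 20 - 5*j)
u(r) = -9 (u(r) = -9 + 3*((((20 - 5*2)*(-5 + (20 - 5*2)))*(-2))*0) = -9 + 3*((((20 - 10)*(-5 + (20 - 10)))*(-2))*0) = -9 + 3*(((10*(-5 + 10))*(-2))*0) = -9 + 3*(((10*5)*(-2))*0) = -9 + 3*((50*(-2))*0) = -9 + 3*(-100*0) = -9 + 3*0 = -9 + 0 = -9)
(u(-13) - 450)*403 = (-9 - 450)*403 = -459*403 = -184977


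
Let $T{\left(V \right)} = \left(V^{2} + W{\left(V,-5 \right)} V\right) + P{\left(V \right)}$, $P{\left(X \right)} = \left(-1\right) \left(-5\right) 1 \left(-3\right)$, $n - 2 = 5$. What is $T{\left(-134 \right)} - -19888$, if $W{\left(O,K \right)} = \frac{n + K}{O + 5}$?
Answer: $\frac{4880209}{129} \approx 37831.0$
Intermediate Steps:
$n = 7$ ($n = 2 + 5 = 7$)
$P{\left(X \right)} = -15$ ($P{\left(X \right)} = 5 \cdot 1 \left(-3\right) = 5 \left(-3\right) = -15$)
$W{\left(O,K \right)} = \frac{7 + K}{5 + O}$ ($W{\left(O,K \right)} = \frac{7 + K}{O + 5} = \frac{7 + K}{5 + O}$)
$T{\left(V \right)} = -15 + V^{2} + \frac{2 V}{5 + V}$ ($T{\left(V \right)} = \left(V^{2} + \frac{7 - 5}{5 + V} V\right) - 15 = \left(V^{2} + \frac{1}{5 + V} 2 V\right) - 15 = \left(V^{2} + \frac{2}{5 + V} V\right) - 15 = \left(V^{2} + \frac{2 V}{5 + V}\right) - 15 = -15 + V^{2} + \frac{2 V}{5 + V}$)
$T{\left(-134 \right)} - -19888 = \frac{2 \left(-134\right) + \left(-15 + \left(-134\right)^{2}\right) \left(5 - 134\right)}{5 - 134} - -19888 = \frac{-268 + \left(-15 + 17956\right) \left(-129\right)}{-129} + 19888 = - \frac{-268 + 17941 \left(-129\right)}{129} + 19888 = - \frac{-268 - 2314389}{129} + 19888 = \left(- \frac{1}{129}\right) \left(-2314657\right) + 19888 = \frac{2314657}{129} + 19888 = \frac{4880209}{129}$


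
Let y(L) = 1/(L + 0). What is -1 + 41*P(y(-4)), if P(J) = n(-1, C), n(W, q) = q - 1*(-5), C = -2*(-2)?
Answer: 368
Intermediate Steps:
C = 4
n(W, q) = 5 + q (n(W, q) = q + 5 = 5 + q)
y(L) = 1/L
P(J) = 9 (P(J) = 5 + 4 = 9)
-1 + 41*P(y(-4)) = -1 + 41*9 = -1 + 369 = 368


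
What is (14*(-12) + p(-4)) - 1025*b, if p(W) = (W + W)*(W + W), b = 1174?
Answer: -1203454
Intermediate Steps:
p(W) = 4*W² (p(W) = (2*W)*(2*W) = 4*W²)
(14*(-12) + p(-4)) - 1025*b = (14*(-12) + 4*(-4)²) - 1025*1174 = (-168 + 4*16) - 1203350 = (-168 + 64) - 1203350 = -104 - 1203350 = -1203454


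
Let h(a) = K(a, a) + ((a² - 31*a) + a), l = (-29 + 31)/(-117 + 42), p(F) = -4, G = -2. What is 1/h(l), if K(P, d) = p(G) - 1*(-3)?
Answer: -5625/1121 ≈ -5.0178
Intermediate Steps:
l = -2/75 (l = 2/(-75) = 2*(-1/75) = -2/75 ≈ -0.026667)
K(P, d) = -1 (K(P, d) = -4 - 1*(-3) = -4 + 3 = -1)
h(a) = -1 + a² - 30*a (h(a) = -1 + ((a² - 31*a) + a) = -1 + (a² - 30*a) = -1 + a² - 30*a)
1/h(l) = 1/(-1 + (-2/75)² - 30*(-2/75)) = 1/(-1 + 4/5625 + ⅘) = 1/(-1121/5625) = -5625/1121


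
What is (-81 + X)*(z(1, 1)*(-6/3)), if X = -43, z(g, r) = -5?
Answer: -1240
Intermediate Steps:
(-81 + X)*(z(1, 1)*(-6/3)) = (-81 - 43)*(-(-30)/3) = -(-620)*(-6*⅓) = -(-620)*(-2) = -124*10 = -1240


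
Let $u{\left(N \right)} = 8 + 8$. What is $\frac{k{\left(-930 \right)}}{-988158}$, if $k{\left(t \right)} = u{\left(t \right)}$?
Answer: $- \frac{8}{494079} \approx -1.6192 \cdot 10^{-5}$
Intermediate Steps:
$u{\left(N \right)} = 16$
$k{\left(t \right)} = 16$
$\frac{k{\left(-930 \right)}}{-988158} = \frac{16}{-988158} = 16 \left(- \frac{1}{988158}\right) = - \frac{8}{494079}$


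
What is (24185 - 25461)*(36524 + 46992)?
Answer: -106566416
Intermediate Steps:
(24185 - 25461)*(36524 + 46992) = -1276*83516 = -106566416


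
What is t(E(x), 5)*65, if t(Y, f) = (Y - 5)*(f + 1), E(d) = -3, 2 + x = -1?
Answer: -3120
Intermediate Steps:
x = -3 (x = -2 - 1 = -3)
t(Y, f) = (1 + f)*(-5 + Y) (t(Y, f) = (-5 + Y)*(1 + f) = (1 + f)*(-5 + Y))
t(E(x), 5)*65 = (-5 - 3 - 5*5 - 3*5)*65 = (-5 - 3 - 25 - 15)*65 = -48*65 = -3120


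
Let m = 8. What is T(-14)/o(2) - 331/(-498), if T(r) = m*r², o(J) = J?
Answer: 390763/498 ≈ 784.67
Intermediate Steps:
T(r) = 8*r²
T(-14)/o(2) - 331/(-498) = (8*(-14)²)/2 - 331/(-498) = (8*196)*(½) - 331*(-1/498) = 1568*(½) + 331/498 = 784 + 331/498 = 390763/498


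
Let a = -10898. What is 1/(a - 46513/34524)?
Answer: -34524/376289065 ≈ -9.1749e-5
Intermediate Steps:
1/(a - 46513/34524) = 1/(-10898 - 46513/34524) = 1/(-376289065/34524) = -34524/376289065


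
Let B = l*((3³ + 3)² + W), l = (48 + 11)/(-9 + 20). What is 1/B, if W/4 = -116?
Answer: 11/25724 ≈ 0.00042762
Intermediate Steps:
l = 59/11 ≈ 5.3636
W = -464 (W = 4*(-116) = -464)
B = 25724/11 (B = 59*((3³ + 3)² - 464)/11 = 59*((27 + 3)² - 464)/11 = 59*(30² - 464)/11 = 59*(900 - 464)/11 = (59/11)*436 = 25724/11 ≈ 2338.5)
1/B = 1/(25724/11) = 11/25724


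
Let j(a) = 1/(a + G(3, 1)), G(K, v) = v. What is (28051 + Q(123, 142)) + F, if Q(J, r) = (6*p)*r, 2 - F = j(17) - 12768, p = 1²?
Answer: 750113/18 ≈ 41673.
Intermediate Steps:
p = 1
j(a) = 1/(1 + a) (j(a) = 1/(a + 1) = 1/(1 + a))
F = 229859/18 (F = 2 - (1/(1 + 17) - 12768) = 2 - (1/18 - 12768) = 2 - 1*(-229823/18) = 2 + 229823/18 = 229859/18 ≈ 12770.)
Q(J, r) = 6*r (Q(J, r) = (6*1)*r = 6*r)
(28051 + Q(123, 142)) + F = (28051 + 6*142) + 229859/18 = (28051 + 852) + 229859/18 = 28903 + 229859/18 = 750113/18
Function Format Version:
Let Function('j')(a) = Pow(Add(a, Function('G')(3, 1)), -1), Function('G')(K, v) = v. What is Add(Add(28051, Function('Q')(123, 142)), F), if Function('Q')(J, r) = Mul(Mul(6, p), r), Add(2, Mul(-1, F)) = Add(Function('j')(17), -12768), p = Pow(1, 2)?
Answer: Rational(750113, 18) ≈ 41673.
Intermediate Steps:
p = 1
Function('j')(a) = Pow(Add(1, a), -1) (Function('j')(a) = Pow(Add(a, 1), -1) = Pow(Add(1, a), -1))
F = Rational(229859, 18) (F = Add(2, Mul(-1, Add(Pow(Add(1, 17), -1), -12768))) = Add(2, Mul(-1, Add(Pow(18, -1), -12768))) = Add(2, Mul(-1, Add(Rational(1, 18), -12768))) = Add(2, Mul(-1, Rational(-229823, 18))) = Add(2, Rational(229823, 18)) = Rational(229859, 18) ≈ 12770.)
Function('Q')(J, r) = Mul(6, r) (Function('Q')(J, r) = Mul(Mul(6, 1), r) = Mul(6, r))
Add(Add(28051, Function('Q')(123, 142)), F) = Add(Add(28051, Mul(6, 142)), Rational(229859, 18)) = Add(Add(28051, 852), Rational(229859, 18)) = Add(28903, Rational(229859, 18)) = Rational(750113, 18)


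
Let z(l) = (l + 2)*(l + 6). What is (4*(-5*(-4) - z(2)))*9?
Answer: -432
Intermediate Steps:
z(l) = (2 + l)*(6 + l)
(4*(-5*(-4) - z(2)))*9 = (4*(-5*(-4) - (12 + 2² + 8*2)))*9 = (4*(20 - (12 + 4 + 16)))*9 = (4*(20 - 1*32))*9 = (4*(20 - 32))*9 = (4*(-12))*9 = -48*9 = -432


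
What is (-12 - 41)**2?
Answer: 2809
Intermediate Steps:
(-12 - 41)**2 = (-53)**2 = 2809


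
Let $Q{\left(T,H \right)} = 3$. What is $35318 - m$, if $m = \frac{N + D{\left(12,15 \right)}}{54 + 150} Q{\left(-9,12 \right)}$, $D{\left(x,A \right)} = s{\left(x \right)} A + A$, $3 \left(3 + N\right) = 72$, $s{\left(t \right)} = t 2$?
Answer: $\frac{600307}{17} \approx 35312.0$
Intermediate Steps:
$s{\left(t \right)} = 2 t$
$N = 21$ ($N = -3 + \frac{1}{3} \cdot 72 = -3 + 24 = 21$)
$D{\left(x,A \right)} = A + 2 A x$ ($D{\left(x,A \right)} = 2 x A + A = 2 A x + A = A + 2 A x$)
$m = \frac{99}{17}$ ($m = \frac{21 + 15 \left(1 + 2 \cdot 12\right)}{54 + 150} \cdot 3 = \frac{21 + 15 \left(1 + 24\right)}{204} \cdot 3 = \left(21 + 15 \cdot 25\right) \frac{1}{204} \cdot 3 = \left(21 + 375\right) \frac{1}{204} \cdot 3 = 396 \cdot \frac{1}{204} \cdot 3 = \frac{33}{17} \cdot 3 = \frac{99}{17} \approx 5.8235$)
$35318 - m = 35318 - \frac{99}{17} = \frac{600307}{17}$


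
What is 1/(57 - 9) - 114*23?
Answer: -125855/48 ≈ -2622.0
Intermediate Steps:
1/(57 - 9) - 114*23 = 1/48 - 2622 = -125855/48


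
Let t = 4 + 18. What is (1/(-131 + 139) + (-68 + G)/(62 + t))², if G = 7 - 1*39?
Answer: 32041/28224 ≈ 1.1352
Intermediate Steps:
t = 22
G = -32 (G = 7 - 39 = -32)
(1/(-131 + 139) + (-68 + G)/(62 + t))² = (1/(-131 + 139) + (-68 - 32)/(62 + 22))² = (1/8 - 100/84)² = (⅛ - 100*1/84)² = (⅛ - 25/21)² = (-179/168)² = 32041/28224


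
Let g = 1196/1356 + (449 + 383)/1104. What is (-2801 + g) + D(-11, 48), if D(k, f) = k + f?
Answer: -7179385/2599 ≈ -2762.4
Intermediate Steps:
g = 4251/2599 (g = 1196*(1/1356) + 832*(1/1104) = 299/339 + 52/69 = 4251/2599 ≈ 1.6356)
D(k, f) = f + k
(-2801 + g) + D(-11, 48) = (-2801 + 4251/2599) + (48 - 11) = -7275548/2599 + 37 = -7179385/2599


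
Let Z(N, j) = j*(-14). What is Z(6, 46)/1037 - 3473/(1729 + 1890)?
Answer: -5932137/3752903 ≈ -1.5807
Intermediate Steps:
Z(N, j) = -14*j
Z(6, 46)/1037 - 3473/(1729 + 1890) = -14*46/1037 - 3473/(1729 + 1890) = -644*1/1037 - 3473/3619 = -644/1037 - 3473*1/3619 = -644/1037 - 3473/3619 = -5932137/3752903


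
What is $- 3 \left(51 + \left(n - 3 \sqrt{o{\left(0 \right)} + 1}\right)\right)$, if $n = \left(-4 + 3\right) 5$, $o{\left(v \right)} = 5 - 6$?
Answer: $-138$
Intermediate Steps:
$o{\left(v \right)} = -1$ ($o{\left(v \right)} = 5 - 6 = -1$)
$n = -5$ ($n = \left(-1\right) 5 = -5$)
$- 3 \left(51 + \left(n - 3 \sqrt{o{\left(0 \right)} + 1}\right)\right) = - 3 \left(51 - \left(5 + 3 \sqrt{-1 + 1}\right)\right) = - 3 \left(51 - \left(5 + 3 \sqrt{0}\right)\right) = - 3 \left(51 - 5\right) = \left(-3\right) 46 = -138$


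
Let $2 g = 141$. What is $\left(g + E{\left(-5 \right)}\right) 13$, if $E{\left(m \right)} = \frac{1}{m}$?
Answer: $\frac{9139}{10} \approx 913.9$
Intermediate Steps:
$g = \frac{141}{2}$ ($g = \frac{1}{2} \cdot 141 = \frac{141}{2} \approx 70.5$)
$\left(g + E{\left(-5 \right)}\right) 13 = \left(\frac{141}{2} + \frac{1}{-5}\right) 13 = \left(\frac{141}{2} - \frac{1}{5}\right) 13 = \frac{703}{10} \cdot 13 = \frac{9139}{10}$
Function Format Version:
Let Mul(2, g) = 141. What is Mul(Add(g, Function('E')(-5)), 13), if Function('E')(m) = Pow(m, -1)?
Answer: Rational(9139, 10) ≈ 913.90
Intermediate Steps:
g = Rational(141, 2) (g = Mul(Rational(1, 2), 141) = Rational(141, 2) ≈ 70.500)
Mul(Add(g, Function('E')(-5)), 13) = Mul(Add(Rational(141, 2), Pow(-5, -1)), 13) = Mul(Add(Rational(141, 2), Rational(-1, 5)), 13) = Mul(Rational(703, 10), 13) = Rational(9139, 10)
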